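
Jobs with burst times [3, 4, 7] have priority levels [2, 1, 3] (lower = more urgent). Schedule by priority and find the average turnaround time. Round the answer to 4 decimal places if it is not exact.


Sort by priority (ascending = highest first):
Order: [(1, 4), (2, 3), (3, 7)]
Completion times:
  Priority 1, burst=4, C=4
  Priority 2, burst=3, C=7
  Priority 3, burst=7, C=14
Average turnaround = 25/3 = 8.3333

8.3333


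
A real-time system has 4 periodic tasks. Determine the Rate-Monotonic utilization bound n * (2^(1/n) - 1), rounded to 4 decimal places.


Compute 2^(1/4) = 1.1892071150
Subtract 1: 1.1892071150 - 1 = 0.1892071150
Multiply by n: 4 * 0.1892071150 = 0.7568284600
Round to 4 dp: 0.7568

0.7568


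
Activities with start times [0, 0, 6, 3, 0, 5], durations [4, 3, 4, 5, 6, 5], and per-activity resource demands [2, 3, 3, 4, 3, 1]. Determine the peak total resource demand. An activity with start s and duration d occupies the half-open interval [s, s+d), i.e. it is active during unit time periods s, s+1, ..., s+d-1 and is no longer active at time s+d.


Each activity i is active on [start_i, start_i + duration_i).
Compute total resource usage per time slot:
  t=0: active resources = [2, 3, 3], total = 8
  t=1: active resources = [2, 3, 3], total = 8
  t=2: active resources = [2, 3, 3], total = 8
  t=3: active resources = [2, 4, 3], total = 9
  t=4: active resources = [4, 3], total = 7
  t=5: active resources = [4, 3, 1], total = 8
  t=6: active resources = [3, 4, 1], total = 8
  t=7: active resources = [3, 4, 1], total = 8
  t=8: active resources = [3, 1], total = 4
  t=9: active resources = [3, 1], total = 4
Peak resource demand = 9

9


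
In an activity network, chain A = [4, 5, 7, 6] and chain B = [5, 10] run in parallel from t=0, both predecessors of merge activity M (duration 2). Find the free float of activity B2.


ES(B2) = sum of predecessors on chain B = 5
EF(B2) = ES + duration = 5 + 10 = 15
Successor of B2 is M. ES(M) = max(sum(A), sum(B)) = max(22, 15) = 22
Free float = ES(successor) - EF(current) = 22 - 15 = 7

7


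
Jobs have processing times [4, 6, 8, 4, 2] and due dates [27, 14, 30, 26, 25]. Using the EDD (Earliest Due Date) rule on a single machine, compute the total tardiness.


Sort by due date (EDD order): [(6, 14), (2, 25), (4, 26), (4, 27), (8, 30)]
Compute completion times and tardiness:
  Job 1: p=6, d=14, C=6, tardiness=max(0,6-14)=0
  Job 2: p=2, d=25, C=8, tardiness=max(0,8-25)=0
  Job 3: p=4, d=26, C=12, tardiness=max(0,12-26)=0
  Job 4: p=4, d=27, C=16, tardiness=max(0,16-27)=0
  Job 5: p=8, d=30, C=24, tardiness=max(0,24-30)=0
Total tardiness = 0

0


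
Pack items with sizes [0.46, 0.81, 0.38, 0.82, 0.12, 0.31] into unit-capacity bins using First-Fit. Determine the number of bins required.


Place items sequentially using First-Fit:
  Item 0.46 -> new Bin 1
  Item 0.81 -> new Bin 2
  Item 0.38 -> Bin 1 (now 0.84)
  Item 0.82 -> new Bin 3
  Item 0.12 -> Bin 1 (now 0.96)
  Item 0.31 -> new Bin 4
Total bins used = 4

4


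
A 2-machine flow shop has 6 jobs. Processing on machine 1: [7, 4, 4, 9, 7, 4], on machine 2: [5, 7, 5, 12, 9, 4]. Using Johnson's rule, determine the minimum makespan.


Apply Johnson's rule:
  Group 1 (a <= b): [(2, 4, 7), (3, 4, 5), (6, 4, 4), (5, 7, 9), (4, 9, 12)]
  Group 2 (a > b): [(1, 7, 5)]
Optimal job order: [2, 3, 6, 5, 4, 1]
Schedule:
  Job 2: M1 done at 4, M2 done at 11
  Job 3: M1 done at 8, M2 done at 16
  Job 6: M1 done at 12, M2 done at 20
  Job 5: M1 done at 19, M2 done at 29
  Job 4: M1 done at 28, M2 done at 41
  Job 1: M1 done at 35, M2 done at 46
Makespan = 46

46


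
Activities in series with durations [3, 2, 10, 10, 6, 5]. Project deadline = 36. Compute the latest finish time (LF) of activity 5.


LF(activity 5) = deadline - sum of successor durations
Successors: activities 6 through 6 with durations [5]
Sum of successor durations = 5
LF = 36 - 5 = 31

31


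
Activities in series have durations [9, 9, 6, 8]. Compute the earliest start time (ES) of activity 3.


Activity 3 starts after activities 1 through 2 complete.
Predecessor durations: [9, 9]
ES = 9 + 9 = 18

18


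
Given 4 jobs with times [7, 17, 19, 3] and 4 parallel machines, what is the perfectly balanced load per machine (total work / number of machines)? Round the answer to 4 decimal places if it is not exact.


Total processing time = 7 + 17 + 19 + 3 = 46
Number of machines = 4
Ideal balanced load = 46 / 4 = 11.5

11.5


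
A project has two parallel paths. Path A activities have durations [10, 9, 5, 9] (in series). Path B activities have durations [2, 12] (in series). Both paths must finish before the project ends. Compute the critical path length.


Path A total = 10 + 9 + 5 + 9 = 33
Path B total = 2 + 12 = 14
Critical path = longest path = max(33, 14) = 33

33


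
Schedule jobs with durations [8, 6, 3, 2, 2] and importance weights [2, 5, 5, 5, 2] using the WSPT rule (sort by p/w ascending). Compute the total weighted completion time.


Compute p/w ratios and sort ascending (WSPT): [(2, 5), (3, 5), (2, 2), (6, 5), (8, 2)]
Compute weighted completion times:
  Job (p=2,w=5): C=2, w*C=5*2=10
  Job (p=3,w=5): C=5, w*C=5*5=25
  Job (p=2,w=2): C=7, w*C=2*7=14
  Job (p=6,w=5): C=13, w*C=5*13=65
  Job (p=8,w=2): C=21, w*C=2*21=42
Total weighted completion time = 156

156


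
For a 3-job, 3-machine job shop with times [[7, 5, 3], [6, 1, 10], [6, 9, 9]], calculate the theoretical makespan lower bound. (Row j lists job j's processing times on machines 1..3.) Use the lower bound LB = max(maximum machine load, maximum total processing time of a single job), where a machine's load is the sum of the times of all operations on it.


Machine loads:
  Machine 1: 7 + 6 + 6 = 19
  Machine 2: 5 + 1 + 9 = 15
  Machine 3: 3 + 10 + 9 = 22
Max machine load = 22
Job totals:
  Job 1: 15
  Job 2: 17
  Job 3: 24
Max job total = 24
Lower bound = max(22, 24) = 24

24


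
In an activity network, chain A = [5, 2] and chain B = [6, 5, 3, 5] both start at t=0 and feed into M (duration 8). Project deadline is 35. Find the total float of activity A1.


Forward pass: ES(A1) = sum of predecessors on chain A = 0
EF = ES + duration = 0 + 5 = 5
Backward pass: LF(M) = deadline = 35; LS(M) = 35 - 8 = 27
LF(A1) = LS(M) - sum(successors on chain A) = 27 - 2 = 25
LS = LF - duration = 25 - 5 = 20
Total float = LS - ES = 20 - 0 = 20

20


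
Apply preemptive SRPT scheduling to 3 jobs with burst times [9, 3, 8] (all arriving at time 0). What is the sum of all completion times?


Since all jobs arrive at t=0, SRPT equals SPT ordering.
SPT order: [3, 8, 9]
Completion times:
  Job 1: p=3, C=3
  Job 2: p=8, C=11
  Job 3: p=9, C=20
Total completion time = 3 + 11 + 20 = 34

34


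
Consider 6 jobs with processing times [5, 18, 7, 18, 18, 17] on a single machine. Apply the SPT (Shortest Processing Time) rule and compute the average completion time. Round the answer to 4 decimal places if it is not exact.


Sort jobs by processing time (SPT order): [5, 7, 17, 18, 18, 18]
Compute completion times sequentially:
  Job 1: processing = 5, completes at 5
  Job 2: processing = 7, completes at 12
  Job 3: processing = 17, completes at 29
  Job 4: processing = 18, completes at 47
  Job 5: processing = 18, completes at 65
  Job 6: processing = 18, completes at 83
Sum of completion times = 241
Average completion time = 241/6 = 40.1667

40.1667


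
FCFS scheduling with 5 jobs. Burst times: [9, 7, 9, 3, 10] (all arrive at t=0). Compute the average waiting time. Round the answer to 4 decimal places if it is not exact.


FCFS order (as given): [9, 7, 9, 3, 10]
Waiting times:
  Job 1: wait = 0
  Job 2: wait = 9
  Job 3: wait = 16
  Job 4: wait = 25
  Job 5: wait = 28
Sum of waiting times = 78
Average waiting time = 78/5 = 15.6

15.6


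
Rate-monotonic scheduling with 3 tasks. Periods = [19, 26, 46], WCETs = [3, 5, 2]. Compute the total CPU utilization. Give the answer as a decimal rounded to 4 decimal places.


Compute individual utilizations (exact fractions):
  Task 1: C/T = 3/19 (approx. 0.1579)
  Task 2: C/T = 5/26 (approx. 0.1923)
  Task 3: C/T = 2/46 = 1/23 (approx. 0.0435)
Total utilization U = 3/19 + 5/26 + 1/23 = 4473/11362
Rounded to 4 decimal places: U = 0.3937
RM (Liu & Layland) bound for 3 tasks = 0.779763; compare with U = 4473/11362 (approx. 0.393681)
U <= bound, so schedulable by RM sufficient condition.

0.3937


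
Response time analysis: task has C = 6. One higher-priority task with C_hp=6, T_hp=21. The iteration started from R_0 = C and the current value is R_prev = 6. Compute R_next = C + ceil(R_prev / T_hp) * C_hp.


R_next = C + ceil(R_prev / T_hp) * C_hp
ceil(6 / 21) = ceil(0.2857) = 1
Interference = 1 * 6 = 6
R_next = 6 + 6 = 12

12


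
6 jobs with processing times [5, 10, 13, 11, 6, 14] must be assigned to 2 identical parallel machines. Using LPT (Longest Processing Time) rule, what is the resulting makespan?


Sort jobs in decreasing order (LPT): [14, 13, 11, 10, 6, 5]
Assign each job to the least loaded machine:
  Machine 1: jobs [14, 10, 6], load = 30
  Machine 2: jobs [13, 11, 5], load = 29
Makespan = max load = 30

30


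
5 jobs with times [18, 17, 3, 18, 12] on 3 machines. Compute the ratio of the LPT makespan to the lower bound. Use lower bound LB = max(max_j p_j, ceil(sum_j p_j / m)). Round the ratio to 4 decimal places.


LPT order: [18, 18, 17, 12, 3]
Machine loads after assignment: [21, 18, 29]
LPT makespan = 29
Lower bound = max(max_job, ceil(total/3)) = max(18, 23) = 23
Ratio = 29 / 23 = 1.2609

1.2609


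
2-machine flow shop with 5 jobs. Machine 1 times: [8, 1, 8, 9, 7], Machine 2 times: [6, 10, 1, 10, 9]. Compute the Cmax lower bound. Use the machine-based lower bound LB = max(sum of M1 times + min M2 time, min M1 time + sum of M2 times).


LB1 = sum(M1 times) + min(M2 times) = 33 + 1 = 34
LB2 = min(M1 times) + sum(M2 times) = 1 + 36 = 37
Lower bound = max(LB1, LB2) = max(34, 37) = 37

37


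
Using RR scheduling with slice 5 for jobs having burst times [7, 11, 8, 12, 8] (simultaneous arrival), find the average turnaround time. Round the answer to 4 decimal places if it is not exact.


Time quantum = 5
Execution trace:
  J1 runs 5 units, time = 5
  J2 runs 5 units, time = 10
  J3 runs 5 units, time = 15
  J4 runs 5 units, time = 20
  J5 runs 5 units, time = 25
  J1 runs 2 units, time = 27
  J2 runs 5 units, time = 32
  J3 runs 3 units, time = 35
  J4 runs 5 units, time = 40
  J5 runs 3 units, time = 43
  J2 runs 1 units, time = 44
  J4 runs 2 units, time = 46
Finish times: [27, 44, 35, 46, 43]
Average turnaround = 195/5 = 39.0

39.0


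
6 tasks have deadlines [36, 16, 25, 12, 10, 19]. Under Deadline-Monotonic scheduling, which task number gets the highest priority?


Sort tasks by relative deadline (ascending):
  Task 5: deadline = 10
  Task 4: deadline = 12
  Task 2: deadline = 16
  Task 6: deadline = 19
  Task 3: deadline = 25
  Task 1: deadline = 36
Priority order (highest first): [5, 4, 2, 6, 3, 1]
Highest priority task = 5

5


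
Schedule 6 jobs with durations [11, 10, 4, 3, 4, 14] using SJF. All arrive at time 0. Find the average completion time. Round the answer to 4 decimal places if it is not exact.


SJF order (ascending): [3, 4, 4, 10, 11, 14]
Completion times:
  Job 1: burst=3, C=3
  Job 2: burst=4, C=7
  Job 3: burst=4, C=11
  Job 4: burst=10, C=21
  Job 5: burst=11, C=32
  Job 6: burst=14, C=46
Average completion = 120/6 = 20.0

20.0


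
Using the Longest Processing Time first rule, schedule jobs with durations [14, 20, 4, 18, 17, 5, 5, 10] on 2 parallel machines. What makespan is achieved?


Sort jobs in decreasing order (LPT): [20, 18, 17, 14, 10, 5, 5, 4]
Assign each job to the least loaded machine:
  Machine 1: jobs [20, 14, 10, 4], load = 48
  Machine 2: jobs [18, 17, 5, 5], load = 45
Makespan = max load = 48

48


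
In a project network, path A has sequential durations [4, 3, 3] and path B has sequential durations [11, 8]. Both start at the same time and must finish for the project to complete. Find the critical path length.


Path A total = 4 + 3 + 3 = 10
Path B total = 11 + 8 = 19
Critical path = longest path = max(10, 19) = 19

19


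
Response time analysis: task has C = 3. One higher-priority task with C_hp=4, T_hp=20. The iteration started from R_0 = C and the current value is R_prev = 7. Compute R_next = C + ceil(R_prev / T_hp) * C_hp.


R_next = C + ceil(R_prev / T_hp) * C_hp
ceil(7 / 20) = ceil(0.35) = 1
Interference = 1 * 4 = 4
R_next = 3 + 4 = 7
R_next = R_prev, so the iteration has converged (response time = 7).

7


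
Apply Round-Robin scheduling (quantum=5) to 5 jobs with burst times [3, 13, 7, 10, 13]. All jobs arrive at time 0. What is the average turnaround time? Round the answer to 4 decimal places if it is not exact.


Time quantum = 5
Execution trace:
  J1 runs 3 units, time = 3
  J2 runs 5 units, time = 8
  J3 runs 5 units, time = 13
  J4 runs 5 units, time = 18
  J5 runs 5 units, time = 23
  J2 runs 5 units, time = 28
  J3 runs 2 units, time = 30
  J4 runs 5 units, time = 35
  J5 runs 5 units, time = 40
  J2 runs 3 units, time = 43
  J5 runs 3 units, time = 46
Finish times: [3, 43, 30, 35, 46]
Average turnaround = 157/5 = 31.4

31.4


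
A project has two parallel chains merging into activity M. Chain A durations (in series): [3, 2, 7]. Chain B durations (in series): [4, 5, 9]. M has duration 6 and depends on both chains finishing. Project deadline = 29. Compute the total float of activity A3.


Forward pass: ES(A3) = sum of predecessors on chain A = 5
EF = ES + duration = 5 + 7 = 12
Backward pass: LF(M) = deadline = 29; LS(M) = 29 - 6 = 23
LF(A3) = LS(M) - sum(successors on chain A) = 23 - 0 = 23
LS = LF - duration = 23 - 7 = 16
Total float = LS - ES = 16 - 5 = 11

11


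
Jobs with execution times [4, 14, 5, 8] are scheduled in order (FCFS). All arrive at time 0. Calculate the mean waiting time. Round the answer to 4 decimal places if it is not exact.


FCFS order (as given): [4, 14, 5, 8]
Waiting times:
  Job 1: wait = 0
  Job 2: wait = 4
  Job 3: wait = 18
  Job 4: wait = 23
Sum of waiting times = 45
Average waiting time = 45/4 = 11.25

11.25


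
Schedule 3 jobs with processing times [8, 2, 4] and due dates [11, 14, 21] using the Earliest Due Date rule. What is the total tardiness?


Sort by due date (EDD order): [(8, 11), (2, 14), (4, 21)]
Compute completion times and tardiness:
  Job 1: p=8, d=11, C=8, tardiness=max(0,8-11)=0
  Job 2: p=2, d=14, C=10, tardiness=max(0,10-14)=0
  Job 3: p=4, d=21, C=14, tardiness=max(0,14-21)=0
Total tardiness = 0

0


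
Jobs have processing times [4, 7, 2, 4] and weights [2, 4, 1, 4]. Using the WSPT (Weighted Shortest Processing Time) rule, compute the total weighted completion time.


Compute p/w ratios and sort ascending (WSPT): [(4, 4), (7, 4), (4, 2), (2, 1)]
Compute weighted completion times:
  Job (p=4,w=4): C=4, w*C=4*4=16
  Job (p=7,w=4): C=11, w*C=4*11=44
  Job (p=4,w=2): C=15, w*C=2*15=30
  Job (p=2,w=1): C=17, w*C=1*17=17
Total weighted completion time = 107

107


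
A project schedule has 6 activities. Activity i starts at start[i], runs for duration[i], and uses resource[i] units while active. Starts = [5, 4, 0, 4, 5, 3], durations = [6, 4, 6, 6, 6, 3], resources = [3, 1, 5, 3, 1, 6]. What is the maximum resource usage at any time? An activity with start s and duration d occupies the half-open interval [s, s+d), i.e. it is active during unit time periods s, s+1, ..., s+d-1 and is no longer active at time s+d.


Each activity i is active on [start_i, start_i + duration_i).
Compute total resource usage per time slot:
  t=0: active resources = [5], total = 5
  t=1: active resources = [5], total = 5
  t=2: active resources = [5], total = 5
  t=3: active resources = [5, 6], total = 11
  t=4: active resources = [1, 5, 3, 6], total = 15
  t=5: active resources = [3, 1, 5, 3, 1, 6], total = 19
  t=6: active resources = [3, 1, 3, 1], total = 8
  t=7: active resources = [3, 1, 3, 1], total = 8
  t=8: active resources = [3, 3, 1], total = 7
  t=9: active resources = [3, 3, 1], total = 7
  t=10: active resources = [3, 1], total = 4
Peak resource demand = 19

19


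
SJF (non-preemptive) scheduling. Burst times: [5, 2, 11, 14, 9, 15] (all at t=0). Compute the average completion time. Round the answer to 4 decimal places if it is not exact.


SJF order (ascending): [2, 5, 9, 11, 14, 15]
Completion times:
  Job 1: burst=2, C=2
  Job 2: burst=5, C=7
  Job 3: burst=9, C=16
  Job 4: burst=11, C=27
  Job 5: burst=14, C=41
  Job 6: burst=15, C=56
Average completion = 149/6 = 24.8333

24.8333


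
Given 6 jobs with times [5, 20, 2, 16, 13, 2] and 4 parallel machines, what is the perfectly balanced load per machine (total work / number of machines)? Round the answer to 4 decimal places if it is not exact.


Total processing time = 5 + 20 + 2 + 16 + 13 + 2 = 58
Number of machines = 4
Ideal balanced load = 58 / 4 = 14.5

14.5


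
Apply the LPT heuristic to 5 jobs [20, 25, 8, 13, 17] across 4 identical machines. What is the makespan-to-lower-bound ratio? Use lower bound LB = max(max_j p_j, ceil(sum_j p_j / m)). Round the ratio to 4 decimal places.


LPT order: [25, 20, 17, 13, 8]
Machine loads after assignment: [25, 20, 17, 21]
LPT makespan = 25
Lower bound = max(max_job, ceil(total/4)) = max(25, 21) = 25
Ratio = 25 / 25 = 1.0

1.0


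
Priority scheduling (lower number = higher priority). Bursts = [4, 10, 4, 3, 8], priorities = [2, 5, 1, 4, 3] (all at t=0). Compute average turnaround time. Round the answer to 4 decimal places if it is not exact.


Sort by priority (ascending = highest first):
Order: [(1, 4), (2, 4), (3, 8), (4, 3), (5, 10)]
Completion times:
  Priority 1, burst=4, C=4
  Priority 2, burst=4, C=8
  Priority 3, burst=8, C=16
  Priority 4, burst=3, C=19
  Priority 5, burst=10, C=29
Average turnaround = 76/5 = 15.2

15.2


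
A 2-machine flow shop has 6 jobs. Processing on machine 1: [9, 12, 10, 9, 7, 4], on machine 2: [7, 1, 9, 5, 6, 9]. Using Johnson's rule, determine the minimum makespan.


Apply Johnson's rule:
  Group 1 (a <= b): [(6, 4, 9)]
  Group 2 (a > b): [(3, 10, 9), (1, 9, 7), (5, 7, 6), (4, 9, 5), (2, 12, 1)]
Optimal job order: [6, 3, 1, 5, 4, 2]
Schedule:
  Job 6: M1 done at 4, M2 done at 13
  Job 3: M1 done at 14, M2 done at 23
  Job 1: M1 done at 23, M2 done at 30
  Job 5: M1 done at 30, M2 done at 36
  Job 4: M1 done at 39, M2 done at 44
  Job 2: M1 done at 51, M2 done at 52
Makespan = 52

52


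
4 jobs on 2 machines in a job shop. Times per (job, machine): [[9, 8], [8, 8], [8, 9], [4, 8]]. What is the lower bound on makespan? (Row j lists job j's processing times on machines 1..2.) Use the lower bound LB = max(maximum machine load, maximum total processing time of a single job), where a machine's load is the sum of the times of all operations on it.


Machine loads:
  Machine 1: 9 + 8 + 8 + 4 = 29
  Machine 2: 8 + 8 + 9 + 8 = 33
Max machine load = 33
Job totals:
  Job 1: 17
  Job 2: 16
  Job 3: 17
  Job 4: 12
Max job total = 17
Lower bound = max(33, 17) = 33

33


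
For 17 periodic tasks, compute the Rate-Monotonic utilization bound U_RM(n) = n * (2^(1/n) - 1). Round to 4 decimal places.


Compute 2^(1/17) = 1.0416160107
Subtract 1: 1.0416160107 - 1 = 0.0416160107
Multiply by n: 17 * 0.0416160107 = 0.7074721819
Round to 4 dp: 0.7075

0.7075


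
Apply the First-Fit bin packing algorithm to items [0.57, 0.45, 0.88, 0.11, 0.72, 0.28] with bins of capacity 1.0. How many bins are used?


Place items sequentially using First-Fit:
  Item 0.57 -> new Bin 1
  Item 0.45 -> new Bin 2
  Item 0.88 -> new Bin 3
  Item 0.11 -> Bin 1 (now 0.68)
  Item 0.72 -> new Bin 4
  Item 0.28 -> Bin 1 (now 0.96)
Total bins used = 4

4


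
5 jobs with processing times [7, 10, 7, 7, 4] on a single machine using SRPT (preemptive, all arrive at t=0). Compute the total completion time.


Since all jobs arrive at t=0, SRPT equals SPT ordering.
SPT order: [4, 7, 7, 7, 10]
Completion times:
  Job 1: p=4, C=4
  Job 2: p=7, C=11
  Job 3: p=7, C=18
  Job 4: p=7, C=25
  Job 5: p=10, C=35
Total completion time = 4 + 11 + 18 + 25 + 35 = 93

93


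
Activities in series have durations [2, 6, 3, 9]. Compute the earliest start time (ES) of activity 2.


Activity 2 starts after activities 1 through 1 complete.
Predecessor durations: [2]
ES = 2 = 2

2


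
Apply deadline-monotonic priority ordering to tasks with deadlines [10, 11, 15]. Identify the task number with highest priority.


Sort tasks by relative deadline (ascending):
  Task 1: deadline = 10
  Task 2: deadline = 11
  Task 3: deadline = 15
Priority order (highest first): [1, 2, 3]
Highest priority task = 1

1


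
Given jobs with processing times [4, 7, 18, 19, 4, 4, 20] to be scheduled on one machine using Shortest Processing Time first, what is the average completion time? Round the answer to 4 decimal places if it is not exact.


Sort jobs by processing time (SPT order): [4, 4, 4, 7, 18, 19, 20]
Compute completion times sequentially:
  Job 1: processing = 4, completes at 4
  Job 2: processing = 4, completes at 8
  Job 3: processing = 4, completes at 12
  Job 4: processing = 7, completes at 19
  Job 5: processing = 18, completes at 37
  Job 6: processing = 19, completes at 56
  Job 7: processing = 20, completes at 76
Sum of completion times = 212
Average completion time = 212/7 = 30.2857

30.2857


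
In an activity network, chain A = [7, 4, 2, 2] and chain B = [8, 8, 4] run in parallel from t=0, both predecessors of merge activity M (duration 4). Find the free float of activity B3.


ES(B3) = sum of predecessors on chain B = 16
EF(B3) = ES + duration = 16 + 4 = 20
Successor of B3 is M. ES(M) = max(sum(A), sum(B)) = max(15, 20) = 20
Free float = ES(successor) - EF(current) = 20 - 20 = 0

0


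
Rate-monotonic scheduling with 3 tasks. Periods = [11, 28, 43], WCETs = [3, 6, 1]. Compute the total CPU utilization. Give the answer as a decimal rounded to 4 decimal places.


Compute individual utilizations (exact fractions):
  Task 1: C/T = 3/11 (approx. 0.2727)
  Task 2: C/T = 6/28 = 3/14 (approx. 0.2143)
  Task 3: C/T = 1/43 (approx. 0.0233)
Total utilization U = 3/11 + 3/14 + 1/43 = 3379/6622
Rounded to 4 decimal places: U = 0.5103
RM (Liu & Layland) bound for 3 tasks = 0.779763; compare with U = 3379/6622 (approx. 0.510269)
U <= bound, so schedulable by RM sufficient condition.

0.5103


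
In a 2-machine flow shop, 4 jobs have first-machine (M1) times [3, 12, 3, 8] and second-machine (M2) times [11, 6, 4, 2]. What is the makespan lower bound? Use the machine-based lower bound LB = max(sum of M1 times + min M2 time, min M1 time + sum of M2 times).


LB1 = sum(M1 times) + min(M2 times) = 26 + 2 = 28
LB2 = min(M1 times) + sum(M2 times) = 3 + 23 = 26
Lower bound = max(LB1, LB2) = max(28, 26) = 28

28


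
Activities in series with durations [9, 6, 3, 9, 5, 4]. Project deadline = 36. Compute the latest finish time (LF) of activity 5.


LF(activity 5) = deadline - sum of successor durations
Successors: activities 6 through 6 with durations [4]
Sum of successor durations = 4
LF = 36 - 4 = 32

32


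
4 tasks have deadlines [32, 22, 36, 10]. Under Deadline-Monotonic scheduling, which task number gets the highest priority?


Sort tasks by relative deadline (ascending):
  Task 4: deadline = 10
  Task 2: deadline = 22
  Task 1: deadline = 32
  Task 3: deadline = 36
Priority order (highest first): [4, 2, 1, 3]
Highest priority task = 4

4


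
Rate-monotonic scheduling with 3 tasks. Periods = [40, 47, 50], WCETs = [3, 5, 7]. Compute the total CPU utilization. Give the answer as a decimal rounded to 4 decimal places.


Compute individual utilizations (exact fractions):
  Task 1: C/T = 3/40 (approx. 0.075)
  Task 2: C/T = 5/47 (approx. 0.1064)
  Task 3: C/T = 7/50 (approx. 0.14)
Total utilization U = 3/40 + 5/47 + 7/50 = 3021/9400
Rounded to 4 decimal places: U = 0.3214
RM (Liu & Layland) bound for 3 tasks = 0.779763; compare with U = 3021/9400 (approx. 0.321383)
U <= bound, so schedulable by RM sufficient condition.

0.3214


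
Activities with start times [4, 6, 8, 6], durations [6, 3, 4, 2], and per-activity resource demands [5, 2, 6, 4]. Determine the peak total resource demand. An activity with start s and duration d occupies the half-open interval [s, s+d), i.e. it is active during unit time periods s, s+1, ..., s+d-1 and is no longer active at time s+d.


Each activity i is active on [start_i, start_i + duration_i).
Compute total resource usage per time slot:
  t=0: active resources = [], total = 0
  t=1: active resources = [], total = 0
  t=2: active resources = [], total = 0
  t=3: active resources = [], total = 0
  t=4: active resources = [5], total = 5
  t=5: active resources = [5], total = 5
  t=6: active resources = [5, 2, 4], total = 11
  t=7: active resources = [5, 2, 4], total = 11
  t=8: active resources = [5, 2, 6], total = 13
  t=9: active resources = [5, 6], total = 11
  t=10: active resources = [6], total = 6
  t=11: active resources = [6], total = 6
Peak resource demand = 13

13


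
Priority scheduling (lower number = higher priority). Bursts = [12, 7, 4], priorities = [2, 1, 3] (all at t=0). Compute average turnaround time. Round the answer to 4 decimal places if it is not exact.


Sort by priority (ascending = highest first):
Order: [(1, 7), (2, 12), (3, 4)]
Completion times:
  Priority 1, burst=7, C=7
  Priority 2, burst=12, C=19
  Priority 3, burst=4, C=23
Average turnaround = 49/3 = 16.3333

16.3333


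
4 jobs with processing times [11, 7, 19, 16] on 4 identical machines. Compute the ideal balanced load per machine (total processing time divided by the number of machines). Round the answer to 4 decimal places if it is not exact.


Total processing time = 11 + 7 + 19 + 16 = 53
Number of machines = 4
Ideal balanced load = 53 / 4 = 13.25

13.25


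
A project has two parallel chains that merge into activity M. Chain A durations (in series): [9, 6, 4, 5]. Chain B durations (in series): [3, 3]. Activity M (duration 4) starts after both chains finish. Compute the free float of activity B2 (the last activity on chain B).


ES(B2) = sum of predecessors on chain B = 3
EF(B2) = ES + duration = 3 + 3 = 6
Successor of B2 is M. ES(M) = max(sum(A), sum(B)) = max(24, 6) = 24
Free float = ES(successor) - EF(current) = 24 - 6 = 18

18


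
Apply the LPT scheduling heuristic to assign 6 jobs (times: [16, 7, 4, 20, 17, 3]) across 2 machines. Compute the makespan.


Sort jobs in decreasing order (LPT): [20, 17, 16, 7, 4, 3]
Assign each job to the least loaded machine:
  Machine 1: jobs [20, 7, 4, 3], load = 34
  Machine 2: jobs [17, 16], load = 33
Makespan = max load = 34

34


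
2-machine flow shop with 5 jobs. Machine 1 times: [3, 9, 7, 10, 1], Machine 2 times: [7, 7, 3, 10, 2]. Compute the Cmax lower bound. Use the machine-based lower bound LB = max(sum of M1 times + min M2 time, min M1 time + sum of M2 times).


LB1 = sum(M1 times) + min(M2 times) = 30 + 2 = 32
LB2 = min(M1 times) + sum(M2 times) = 1 + 29 = 30
Lower bound = max(LB1, LB2) = max(32, 30) = 32

32


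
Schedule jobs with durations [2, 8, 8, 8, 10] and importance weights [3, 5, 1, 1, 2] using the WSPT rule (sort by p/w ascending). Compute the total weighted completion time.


Compute p/w ratios and sort ascending (WSPT): [(2, 3), (8, 5), (10, 2), (8, 1), (8, 1)]
Compute weighted completion times:
  Job (p=2,w=3): C=2, w*C=3*2=6
  Job (p=8,w=5): C=10, w*C=5*10=50
  Job (p=10,w=2): C=20, w*C=2*20=40
  Job (p=8,w=1): C=28, w*C=1*28=28
  Job (p=8,w=1): C=36, w*C=1*36=36
Total weighted completion time = 160

160


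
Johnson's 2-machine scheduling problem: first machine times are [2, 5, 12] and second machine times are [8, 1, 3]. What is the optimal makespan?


Apply Johnson's rule:
  Group 1 (a <= b): [(1, 2, 8)]
  Group 2 (a > b): [(3, 12, 3), (2, 5, 1)]
Optimal job order: [1, 3, 2]
Schedule:
  Job 1: M1 done at 2, M2 done at 10
  Job 3: M1 done at 14, M2 done at 17
  Job 2: M1 done at 19, M2 done at 20
Makespan = 20

20


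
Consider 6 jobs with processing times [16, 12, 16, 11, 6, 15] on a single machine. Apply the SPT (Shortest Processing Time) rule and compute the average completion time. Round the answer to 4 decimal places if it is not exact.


Sort jobs by processing time (SPT order): [6, 11, 12, 15, 16, 16]
Compute completion times sequentially:
  Job 1: processing = 6, completes at 6
  Job 2: processing = 11, completes at 17
  Job 3: processing = 12, completes at 29
  Job 4: processing = 15, completes at 44
  Job 5: processing = 16, completes at 60
  Job 6: processing = 16, completes at 76
Sum of completion times = 232
Average completion time = 232/6 = 38.6667

38.6667


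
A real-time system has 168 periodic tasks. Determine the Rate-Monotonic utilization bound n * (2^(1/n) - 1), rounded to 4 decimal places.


Compute 2^(1/168) = 1.0041343992
Subtract 1: 1.0041343992 - 1 = 0.0041343992
Multiply by n: 168 * 0.0041343992 = 0.6945790656
Round to 4 dp: 0.6946

0.6946


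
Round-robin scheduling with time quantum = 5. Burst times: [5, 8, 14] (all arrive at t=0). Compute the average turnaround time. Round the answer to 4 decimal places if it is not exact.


Time quantum = 5
Execution trace:
  J1 runs 5 units, time = 5
  J2 runs 5 units, time = 10
  J3 runs 5 units, time = 15
  J2 runs 3 units, time = 18
  J3 runs 5 units, time = 23
  J3 runs 4 units, time = 27
Finish times: [5, 18, 27]
Average turnaround = 50/3 = 16.6667

16.6667


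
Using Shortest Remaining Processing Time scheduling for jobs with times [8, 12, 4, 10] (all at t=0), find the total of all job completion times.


Since all jobs arrive at t=0, SRPT equals SPT ordering.
SPT order: [4, 8, 10, 12]
Completion times:
  Job 1: p=4, C=4
  Job 2: p=8, C=12
  Job 3: p=10, C=22
  Job 4: p=12, C=34
Total completion time = 4 + 12 + 22 + 34 = 72

72


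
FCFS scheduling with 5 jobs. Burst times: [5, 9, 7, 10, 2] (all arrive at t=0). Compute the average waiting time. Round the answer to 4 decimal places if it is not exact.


FCFS order (as given): [5, 9, 7, 10, 2]
Waiting times:
  Job 1: wait = 0
  Job 2: wait = 5
  Job 3: wait = 14
  Job 4: wait = 21
  Job 5: wait = 31
Sum of waiting times = 71
Average waiting time = 71/5 = 14.2

14.2


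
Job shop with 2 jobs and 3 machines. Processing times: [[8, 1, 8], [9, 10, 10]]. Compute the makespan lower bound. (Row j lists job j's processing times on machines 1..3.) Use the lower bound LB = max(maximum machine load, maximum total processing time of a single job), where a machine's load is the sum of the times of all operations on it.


Machine loads:
  Machine 1: 8 + 9 = 17
  Machine 2: 1 + 10 = 11
  Machine 3: 8 + 10 = 18
Max machine load = 18
Job totals:
  Job 1: 17
  Job 2: 29
Max job total = 29
Lower bound = max(18, 29) = 29

29


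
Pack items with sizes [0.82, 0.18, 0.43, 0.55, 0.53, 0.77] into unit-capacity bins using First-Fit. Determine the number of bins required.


Place items sequentially using First-Fit:
  Item 0.82 -> new Bin 1
  Item 0.18 -> Bin 1 (now 1.0)
  Item 0.43 -> new Bin 2
  Item 0.55 -> Bin 2 (now 0.98)
  Item 0.53 -> new Bin 3
  Item 0.77 -> new Bin 4
Total bins used = 4

4


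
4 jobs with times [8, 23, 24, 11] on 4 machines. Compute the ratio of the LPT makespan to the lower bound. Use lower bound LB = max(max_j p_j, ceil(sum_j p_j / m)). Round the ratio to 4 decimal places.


LPT order: [24, 23, 11, 8]
Machine loads after assignment: [24, 23, 11, 8]
LPT makespan = 24
Lower bound = max(max_job, ceil(total/4)) = max(24, 17) = 24
Ratio = 24 / 24 = 1.0

1.0


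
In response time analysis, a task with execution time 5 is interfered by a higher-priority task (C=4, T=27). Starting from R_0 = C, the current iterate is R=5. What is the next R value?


R_next = C + ceil(R_prev / T_hp) * C_hp
ceil(5 / 27) = ceil(0.1852) = 1
Interference = 1 * 4 = 4
R_next = 5 + 4 = 9

9


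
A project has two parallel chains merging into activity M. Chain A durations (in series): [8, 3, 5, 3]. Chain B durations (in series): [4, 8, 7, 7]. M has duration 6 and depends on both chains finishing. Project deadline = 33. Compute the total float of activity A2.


Forward pass: ES(A2) = sum of predecessors on chain A = 8
EF = ES + duration = 8 + 3 = 11
Backward pass: LF(M) = deadline = 33; LS(M) = 33 - 6 = 27
LF(A2) = LS(M) - sum(successors on chain A) = 27 - 8 = 19
LS = LF - duration = 19 - 3 = 16
Total float = LS - ES = 16 - 8 = 8

8


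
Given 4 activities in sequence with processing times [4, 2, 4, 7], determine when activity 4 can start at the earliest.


Activity 4 starts after activities 1 through 3 complete.
Predecessor durations: [4, 2, 4]
ES = 4 + 2 + 4 = 10

10


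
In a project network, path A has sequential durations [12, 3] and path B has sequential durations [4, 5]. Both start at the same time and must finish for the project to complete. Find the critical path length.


Path A total = 12 + 3 = 15
Path B total = 4 + 5 = 9
Critical path = longest path = max(15, 9) = 15

15


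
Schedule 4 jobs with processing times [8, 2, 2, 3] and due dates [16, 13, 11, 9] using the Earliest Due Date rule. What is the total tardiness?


Sort by due date (EDD order): [(3, 9), (2, 11), (2, 13), (8, 16)]
Compute completion times and tardiness:
  Job 1: p=3, d=9, C=3, tardiness=max(0,3-9)=0
  Job 2: p=2, d=11, C=5, tardiness=max(0,5-11)=0
  Job 3: p=2, d=13, C=7, tardiness=max(0,7-13)=0
  Job 4: p=8, d=16, C=15, tardiness=max(0,15-16)=0
Total tardiness = 0

0


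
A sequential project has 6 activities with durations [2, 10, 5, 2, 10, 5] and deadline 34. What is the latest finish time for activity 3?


LF(activity 3) = deadline - sum of successor durations
Successors: activities 4 through 6 with durations [2, 10, 5]
Sum of successor durations = 17
LF = 34 - 17 = 17

17


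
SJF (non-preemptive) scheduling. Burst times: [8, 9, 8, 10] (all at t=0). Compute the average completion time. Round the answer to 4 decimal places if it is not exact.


SJF order (ascending): [8, 8, 9, 10]
Completion times:
  Job 1: burst=8, C=8
  Job 2: burst=8, C=16
  Job 3: burst=9, C=25
  Job 4: burst=10, C=35
Average completion = 84/4 = 21.0

21.0


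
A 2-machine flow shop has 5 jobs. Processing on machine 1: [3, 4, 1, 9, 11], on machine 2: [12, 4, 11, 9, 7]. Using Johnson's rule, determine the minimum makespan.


Apply Johnson's rule:
  Group 1 (a <= b): [(3, 1, 11), (1, 3, 12), (2, 4, 4), (4, 9, 9)]
  Group 2 (a > b): [(5, 11, 7)]
Optimal job order: [3, 1, 2, 4, 5]
Schedule:
  Job 3: M1 done at 1, M2 done at 12
  Job 1: M1 done at 4, M2 done at 24
  Job 2: M1 done at 8, M2 done at 28
  Job 4: M1 done at 17, M2 done at 37
  Job 5: M1 done at 28, M2 done at 44
Makespan = 44

44


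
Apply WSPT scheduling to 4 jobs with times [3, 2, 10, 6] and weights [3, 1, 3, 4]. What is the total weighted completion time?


Compute p/w ratios and sort ascending (WSPT): [(3, 3), (6, 4), (2, 1), (10, 3)]
Compute weighted completion times:
  Job (p=3,w=3): C=3, w*C=3*3=9
  Job (p=6,w=4): C=9, w*C=4*9=36
  Job (p=2,w=1): C=11, w*C=1*11=11
  Job (p=10,w=3): C=21, w*C=3*21=63
Total weighted completion time = 119

119


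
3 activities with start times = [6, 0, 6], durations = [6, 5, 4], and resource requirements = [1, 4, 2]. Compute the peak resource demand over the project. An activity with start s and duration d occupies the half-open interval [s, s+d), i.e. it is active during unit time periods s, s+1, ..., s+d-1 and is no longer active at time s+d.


Each activity i is active on [start_i, start_i + duration_i).
Compute total resource usage per time slot:
  t=0: active resources = [4], total = 4
  t=1: active resources = [4], total = 4
  t=2: active resources = [4], total = 4
  t=3: active resources = [4], total = 4
  t=4: active resources = [4], total = 4
  t=5: active resources = [], total = 0
  t=6: active resources = [1, 2], total = 3
  t=7: active resources = [1, 2], total = 3
  t=8: active resources = [1, 2], total = 3
  t=9: active resources = [1, 2], total = 3
  t=10: active resources = [1], total = 1
  t=11: active resources = [1], total = 1
Peak resource demand = 4

4


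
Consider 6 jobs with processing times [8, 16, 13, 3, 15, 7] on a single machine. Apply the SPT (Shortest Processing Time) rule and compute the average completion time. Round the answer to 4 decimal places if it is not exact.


Sort jobs by processing time (SPT order): [3, 7, 8, 13, 15, 16]
Compute completion times sequentially:
  Job 1: processing = 3, completes at 3
  Job 2: processing = 7, completes at 10
  Job 3: processing = 8, completes at 18
  Job 4: processing = 13, completes at 31
  Job 5: processing = 15, completes at 46
  Job 6: processing = 16, completes at 62
Sum of completion times = 170
Average completion time = 170/6 = 28.3333

28.3333


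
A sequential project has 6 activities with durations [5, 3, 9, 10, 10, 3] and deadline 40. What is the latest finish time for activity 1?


LF(activity 1) = deadline - sum of successor durations
Successors: activities 2 through 6 with durations [3, 9, 10, 10, 3]
Sum of successor durations = 35
LF = 40 - 35 = 5

5


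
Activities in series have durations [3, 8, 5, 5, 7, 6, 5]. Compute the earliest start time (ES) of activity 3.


Activity 3 starts after activities 1 through 2 complete.
Predecessor durations: [3, 8]
ES = 3 + 8 = 11

11


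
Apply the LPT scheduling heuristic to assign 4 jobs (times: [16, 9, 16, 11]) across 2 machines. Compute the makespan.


Sort jobs in decreasing order (LPT): [16, 16, 11, 9]
Assign each job to the least loaded machine:
  Machine 1: jobs [16, 11], load = 27
  Machine 2: jobs [16, 9], load = 25
Makespan = max load = 27

27


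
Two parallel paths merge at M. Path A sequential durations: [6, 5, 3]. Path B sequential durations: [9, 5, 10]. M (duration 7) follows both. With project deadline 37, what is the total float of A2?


Forward pass: ES(A2) = sum of predecessors on chain A = 6
EF = ES + duration = 6 + 5 = 11
Backward pass: LF(M) = deadline = 37; LS(M) = 37 - 7 = 30
LF(A2) = LS(M) - sum(successors on chain A) = 30 - 3 = 27
LS = LF - duration = 27 - 5 = 22
Total float = LS - ES = 22 - 6 = 16

16


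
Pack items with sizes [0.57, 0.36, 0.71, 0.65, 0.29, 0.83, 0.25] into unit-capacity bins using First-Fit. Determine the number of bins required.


Place items sequentially using First-Fit:
  Item 0.57 -> new Bin 1
  Item 0.36 -> Bin 1 (now 0.93)
  Item 0.71 -> new Bin 2
  Item 0.65 -> new Bin 3
  Item 0.29 -> Bin 2 (now 1.0)
  Item 0.83 -> new Bin 4
  Item 0.25 -> Bin 3 (now 0.9)
Total bins used = 4

4


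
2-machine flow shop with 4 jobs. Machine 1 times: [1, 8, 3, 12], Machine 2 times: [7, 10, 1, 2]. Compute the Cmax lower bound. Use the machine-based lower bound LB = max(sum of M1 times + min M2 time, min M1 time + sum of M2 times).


LB1 = sum(M1 times) + min(M2 times) = 24 + 1 = 25
LB2 = min(M1 times) + sum(M2 times) = 1 + 20 = 21
Lower bound = max(LB1, LB2) = max(25, 21) = 25

25


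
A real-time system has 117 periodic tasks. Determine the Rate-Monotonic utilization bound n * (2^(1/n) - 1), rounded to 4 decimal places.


Compute 2^(1/117) = 1.0059419185
Subtract 1: 1.0059419185 - 1 = 0.0059419185
Multiply by n: 117 * 0.0059419185 = 0.6952044645
Round to 4 dp: 0.6952

0.6952


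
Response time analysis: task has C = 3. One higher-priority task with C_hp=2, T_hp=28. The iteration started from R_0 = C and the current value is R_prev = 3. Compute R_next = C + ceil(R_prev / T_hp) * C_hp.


R_next = C + ceil(R_prev / T_hp) * C_hp
ceil(3 / 28) = ceil(0.1071) = 1
Interference = 1 * 2 = 2
R_next = 3 + 2 = 5

5


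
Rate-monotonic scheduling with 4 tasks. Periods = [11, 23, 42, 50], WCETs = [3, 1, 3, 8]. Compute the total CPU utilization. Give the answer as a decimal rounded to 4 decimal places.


Compute individual utilizations (exact fractions):
  Task 1: C/T = 3/11 (approx. 0.2727)
  Task 2: C/T = 1/23 (approx. 0.0435)
  Task 3: C/T = 3/42 = 1/14 (approx. 0.0714)
  Task 4: C/T = 8/50 = 4/25 (approx. 0.16)
Total utilization U = 3/11 + 1/23 + 1/14 + 4/25 = 48493/88550
Rounded to 4 decimal places: U = 0.5476
RM (Liu & Layland) bound for 4 tasks = 0.756828; compare with U = 48493/88550 (approx. 0.547634)
U <= bound, so schedulable by RM sufficient condition.

0.5476
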